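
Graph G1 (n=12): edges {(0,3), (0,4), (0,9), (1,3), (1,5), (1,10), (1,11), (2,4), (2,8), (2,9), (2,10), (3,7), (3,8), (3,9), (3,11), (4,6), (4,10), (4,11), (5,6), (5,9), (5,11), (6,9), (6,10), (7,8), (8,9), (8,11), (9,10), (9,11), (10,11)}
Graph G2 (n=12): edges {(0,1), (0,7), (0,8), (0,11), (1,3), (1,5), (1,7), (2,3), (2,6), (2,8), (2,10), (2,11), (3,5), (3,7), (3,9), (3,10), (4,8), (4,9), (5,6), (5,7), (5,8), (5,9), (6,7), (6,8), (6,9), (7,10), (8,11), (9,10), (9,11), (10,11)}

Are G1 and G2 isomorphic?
No, not isomorphic

The graphs are NOT isomorphic.

Counting triangles (3-cliques): G1 has 18, G2 has 17.
Triangle count is an isomorphism invariant, so differing triangle counts rule out isomorphism.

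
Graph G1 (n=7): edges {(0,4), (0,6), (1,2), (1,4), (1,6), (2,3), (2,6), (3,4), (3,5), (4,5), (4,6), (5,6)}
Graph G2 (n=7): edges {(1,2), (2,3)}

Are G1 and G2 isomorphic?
No, not isomorphic

The graphs are NOT isomorphic.

Connected components of G1: 1 component(s) with vertex sets [[0, 1, 2, 3, 4, 5, 6]], sizes [7].
Connected components of G2: 5 component(s) with vertex sets [[0], [4], [5], [6], [1, 2, 3]], sizes [1, 1, 1, 1, 3].
The number of connected components (and the multiset of component sizes) is an isomorphism invariant — an isomorphism maps each component of G1 bijectively onto a component of G2. Since G1 has 1 component(s) and G2 has 5, they cannot be isomorphic.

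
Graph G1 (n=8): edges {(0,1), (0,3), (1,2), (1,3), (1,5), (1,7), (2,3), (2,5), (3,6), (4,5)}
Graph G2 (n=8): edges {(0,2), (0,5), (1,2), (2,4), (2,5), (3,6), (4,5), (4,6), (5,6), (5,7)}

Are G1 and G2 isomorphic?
Yes, isomorphic

The graphs are isomorphic.
One valid mapping φ: V(G1) → V(G2): 0→0, 1→5, 2→4, 3→2, 4→3, 5→6, 6→1, 7→7

Verify φ preserves adjacency — for each edge of G1, its image is an edge of G2:
  (0,1) → (φ(0),φ(1)) = (0,5) ∈ E(G2) ✓
  (0,3) → (φ(0),φ(3)) = (0,2) ∈ E(G2) ✓
  (1,2) → (φ(1),φ(2)) = (4,5) ∈ E(G2) ✓
  (1,3) → (φ(1),φ(3)) = (2,5) ∈ E(G2) ✓
  (1,5) → (φ(1),φ(5)) = (5,6) ∈ E(G2) ✓
  (1,7) → (φ(1),φ(7)) = (5,7) ∈ E(G2) ✓
  (2,3) → (φ(2),φ(3)) = (2,4) ∈ E(G2) ✓
  (2,5) → (φ(2),φ(5)) = (4,6) ∈ E(G2) ✓
  (3,6) → (φ(3),φ(6)) = (1,2) ∈ E(G2) ✓
  (4,5) → (φ(4),φ(5)) = (3,6) ∈ E(G2) ✓
All 10 edges of G1 map to edges of G2, and |E(G1)| = |E(G2)| = 10, so φ is a bijection on edges as well as vertices. Hence G1 ≅ G2.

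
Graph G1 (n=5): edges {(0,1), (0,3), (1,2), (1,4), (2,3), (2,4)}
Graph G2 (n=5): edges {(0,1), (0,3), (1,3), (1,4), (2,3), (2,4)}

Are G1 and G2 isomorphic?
Yes, isomorphic

The graphs are isomorphic.
One valid mapping φ: V(G1) → V(G2): 0→4, 1→1, 2→3, 3→2, 4→0

Verify φ preserves adjacency — for each edge of G1, its image is an edge of G2:
  (0,1) → (φ(0),φ(1)) = (1,4) ∈ E(G2) ✓
  (0,3) → (φ(0),φ(3)) = (2,4) ∈ E(G2) ✓
  (1,2) → (φ(1),φ(2)) = (1,3) ∈ E(G2) ✓
  (1,4) → (φ(1),φ(4)) = (0,1) ∈ E(G2) ✓
  (2,3) → (φ(2),φ(3)) = (2,3) ∈ E(G2) ✓
  (2,4) → (φ(2),φ(4)) = (0,3) ∈ E(G2) ✓
All 6 edges of G1 map to edges of G2, and |E(G1)| = |E(G2)| = 6, so φ is a bijection on edges as well as vertices. Hence G1 ≅ G2.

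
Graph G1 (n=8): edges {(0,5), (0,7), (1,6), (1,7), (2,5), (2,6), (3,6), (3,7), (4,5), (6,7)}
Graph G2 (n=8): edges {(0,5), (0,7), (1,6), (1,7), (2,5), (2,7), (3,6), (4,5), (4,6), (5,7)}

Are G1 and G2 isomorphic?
Yes, isomorphic

The graphs are isomorphic.
One valid mapping φ: V(G1) → V(G2): 0→4, 1→2, 2→1, 3→0, 4→3, 5→6, 6→7, 7→5

Verify φ preserves adjacency — for each edge of G1, its image is an edge of G2:
  (0,5) → (φ(0),φ(5)) = (4,6) ∈ E(G2) ✓
  (0,7) → (φ(0),φ(7)) = (4,5) ∈ E(G2) ✓
  (1,6) → (φ(1),φ(6)) = (2,7) ∈ E(G2) ✓
  (1,7) → (φ(1),φ(7)) = (2,5) ∈ E(G2) ✓
  (2,5) → (φ(2),φ(5)) = (1,6) ∈ E(G2) ✓
  (2,6) → (φ(2),φ(6)) = (1,7) ∈ E(G2) ✓
  (3,6) → (φ(3),φ(6)) = (0,7) ∈ E(G2) ✓
  (3,7) → (φ(3),φ(7)) = (0,5) ∈ E(G2) ✓
  (4,5) → (φ(4),φ(5)) = (3,6) ∈ E(G2) ✓
  (6,7) → (φ(6),φ(7)) = (5,7) ∈ E(G2) ✓
All 10 edges of G1 map to edges of G2, and |E(G1)| = |E(G2)| = 10, so φ is a bijection on edges as well as vertices. Hence G1 ≅ G2.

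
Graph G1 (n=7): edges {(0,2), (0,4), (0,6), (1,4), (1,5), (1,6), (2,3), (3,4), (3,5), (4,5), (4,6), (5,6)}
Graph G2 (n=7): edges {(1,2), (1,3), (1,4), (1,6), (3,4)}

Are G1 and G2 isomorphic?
No, not isomorphic

The graphs are NOT isomorphic.

Counting triangles (3-cliques): G1 has 6, G2 has 1.
Triangle count is an isomorphism invariant, so differing triangle counts rule out isomorphism.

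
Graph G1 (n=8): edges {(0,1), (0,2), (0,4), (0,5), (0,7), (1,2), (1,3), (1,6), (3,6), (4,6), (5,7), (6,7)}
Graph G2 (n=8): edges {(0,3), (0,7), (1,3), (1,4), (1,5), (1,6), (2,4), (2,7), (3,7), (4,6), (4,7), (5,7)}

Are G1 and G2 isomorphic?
Yes, isomorphic

The graphs are isomorphic.
One valid mapping φ: V(G1) → V(G2): 0→7, 1→4, 2→2, 3→6, 4→5, 5→0, 6→1, 7→3

Verify φ preserves adjacency — for each edge of G1, its image is an edge of G2:
  (0,1) → (φ(0),φ(1)) = (4,7) ∈ E(G2) ✓
  (0,2) → (φ(0),φ(2)) = (2,7) ∈ E(G2) ✓
  (0,4) → (φ(0),φ(4)) = (5,7) ∈ E(G2) ✓
  (0,5) → (φ(0),φ(5)) = (0,7) ∈ E(G2) ✓
  (0,7) → (φ(0),φ(7)) = (3,7) ∈ E(G2) ✓
  (1,2) → (φ(1),φ(2)) = (2,4) ∈ E(G2) ✓
  (1,3) → (φ(1),φ(3)) = (4,6) ∈ E(G2) ✓
  (1,6) → (φ(1),φ(6)) = (1,4) ∈ E(G2) ✓
  (3,6) → (φ(3),φ(6)) = (1,6) ∈ E(G2) ✓
  (4,6) → (φ(4),φ(6)) = (1,5) ∈ E(G2) ✓
  (5,7) → (φ(5),φ(7)) = (0,3) ∈ E(G2) ✓
  (6,7) → (φ(6),φ(7)) = (1,3) ∈ E(G2) ✓
All 12 edges of G1 map to edges of G2, and |E(G1)| = |E(G2)| = 12, so φ is a bijection on edges as well as vertices. Hence G1 ≅ G2.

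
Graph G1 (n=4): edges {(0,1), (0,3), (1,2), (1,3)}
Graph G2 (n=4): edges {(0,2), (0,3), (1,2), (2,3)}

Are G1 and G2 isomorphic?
Yes, isomorphic

The graphs are isomorphic.
One valid mapping φ: V(G1) → V(G2): 0→3, 1→2, 2→1, 3→0

Verify φ preserves adjacency — for each edge of G1, its image is an edge of G2:
  (0,1) → (φ(0),φ(1)) = (2,3) ∈ E(G2) ✓
  (0,3) → (φ(0),φ(3)) = (0,3) ∈ E(G2) ✓
  (1,2) → (φ(1),φ(2)) = (1,2) ∈ E(G2) ✓
  (1,3) → (φ(1),φ(3)) = (0,2) ∈ E(G2) ✓
All 4 edges of G1 map to edges of G2, and |E(G1)| = |E(G2)| = 4, so φ is a bijection on edges as well as vertices. Hence G1 ≅ G2.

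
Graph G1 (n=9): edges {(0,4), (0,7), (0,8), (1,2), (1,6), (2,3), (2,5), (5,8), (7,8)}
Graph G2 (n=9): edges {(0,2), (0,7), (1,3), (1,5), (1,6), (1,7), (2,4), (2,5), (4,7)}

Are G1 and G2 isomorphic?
No, not isomorphic

The graphs are NOT isomorphic.

Counting triangles (3-cliques): G1 has 1, G2 has 0.
Triangle count is an isomorphism invariant, so differing triangle counts rule out isomorphism.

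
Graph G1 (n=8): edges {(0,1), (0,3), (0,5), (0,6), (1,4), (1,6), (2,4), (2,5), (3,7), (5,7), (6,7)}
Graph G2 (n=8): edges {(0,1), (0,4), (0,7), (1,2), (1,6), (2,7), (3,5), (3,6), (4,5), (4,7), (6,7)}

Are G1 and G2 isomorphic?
Yes, isomorphic

The graphs are isomorphic.
One valid mapping φ: V(G1) → V(G2): 0→7, 1→4, 2→3, 3→2, 4→5, 5→6, 6→0, 7→1

Verify φ preserves adjacency — for each edge of G1, its image is an edge of G2:
  (0,1) → (φ(0),φ(1)) = (4,7) ∈ E(G2) ✓
  (0,3) → (φ(0),φ(3)) = (2,7) ∈ E(G2) ✓
  (0,5) → (φ(0),φ(5)) = (6,7) ∈ E(G2) ✓
  (0,6) → (φ(0),φ(6)) = (0,7) ∈ E(G2) ✓
  (1,4) → (φ(1),φ(4)) = (4,5) ∈ E(G2) ✓
  (1,6) → (φ(1),φ(6)) = (0,4) ∈ E(G2) ✓
  (2,4) → (φ(2),φ(4)) = (3,5) ∈ E(G2) ✓
  (2,5) → (φ(2),φ(5)) = (3,6) ∈ E(G2) ✓
  (3,7) → (φ(3),φ(7)) = (1,2) ∈ E(G2) ✓
  (5,7) → (φ(5),φ(7)) = (1,6) ∈ E(G2) ✓
  (6,7) → (φ(6),φ(7)) = (0,1) ∈ E(G2) ✓
All 11 edges of G1 map to edges of G2, and |E(G1)| = |E(G2)| = 11, so φ is a bijection on edges as well as vertices. Hence G1 ≅ G2.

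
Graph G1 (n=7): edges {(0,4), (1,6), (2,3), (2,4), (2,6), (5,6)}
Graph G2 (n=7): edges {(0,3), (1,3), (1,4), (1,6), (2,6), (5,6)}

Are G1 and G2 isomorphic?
Yes, isomorphic

The graphs are isomorphic.
One valid mapping φ: V(G1) → V(G2): 0→0, 1→5, 2→1, 3→4, 4→3, 5→2, 6→6

Verify φ preserves adjacency — for each edge of G1, its image is an edge of G2:
  (0,4) → (φ(0),φ(4)) = (0,3) ∈ E(G2) ✓
  (1,6) → (φ(1),φ(6)) = (5,6) ∈ E(G2) ✓
  (2,3) → (φ(2),φ(3)) = (1,4) ∈ E(G2) ✓
  (2,4) → (φ(2),φ(4)) = (1,3) ∈ E(G2) ✓
  (2,6) → (φ(2),φ(6)) = (1,6) ∈ E(G2) ✓
  (5,6) → (φ(5),φ(6)) = (2,6) ∈ E(G2) ✓
All 6 edges of G1 map to edges of G2, and |E(G1)| = |E(G2)| = 6, so φ is a bijection on edges as well as vertices. Hence G1 ≅ G2.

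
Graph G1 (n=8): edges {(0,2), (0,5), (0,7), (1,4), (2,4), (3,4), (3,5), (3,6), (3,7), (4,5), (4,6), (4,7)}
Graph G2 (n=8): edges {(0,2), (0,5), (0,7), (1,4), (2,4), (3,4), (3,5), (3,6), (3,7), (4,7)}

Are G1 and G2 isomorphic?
No, not isomorphic

The graphs are NOT isomorphic.

Counting edges: G1 has 12 edge(s); G2 has 10 edge(s).
Edge count is an isomorphism invariant (a bijection on vertices induces a bijection on edges), so differing edge counts rule out isomorphism.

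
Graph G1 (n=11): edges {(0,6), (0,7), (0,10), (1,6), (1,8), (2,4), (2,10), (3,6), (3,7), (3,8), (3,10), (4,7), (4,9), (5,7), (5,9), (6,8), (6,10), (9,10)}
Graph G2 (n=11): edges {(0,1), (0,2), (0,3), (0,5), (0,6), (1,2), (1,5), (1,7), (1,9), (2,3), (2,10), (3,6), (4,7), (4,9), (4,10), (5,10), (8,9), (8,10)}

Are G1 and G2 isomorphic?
Yes, isomorphic

The graphs are isomorphic.
One valid mapping φ: V(G1) → V(G2): 0→5, 1→6, 2→7, 3→2, 4→4, 5→8, 6→0, 7→10, 8→3, 9→9, 10→1

Verify φ preserves adjacency — for each edge of G1, its image is an edge of G2:
  (0,6) → (φ(0),φ(6)) = (0,5) ∈ E(G2) ✓
  (0,7) → (φ(0),φ(7)) = (5,10) ∈ E(G2) ✓
  (0,10) → (φ(0),φ(10)) = (1,5) ∈ E(G2) ✓
  (1,6) → (φ(1),φ(6)) = (0,6) ∈ E(G2) ✓
  (1,8) → (φ(1),φ(8)) = (3,6) ∈ E(G2) ✓
  (2,4) → (φ(2),φ(4)) = (4,7) ∈ E(G2) ✓
  (2,10) → (φ(2),φ(10)) = (1,7) ∈ E(G2) ✓
  (3,6) → (φ(3),φ(6)) = (0,2) ∈ E(G2) ✓
  (3,7) → (φ(3),φ(7)) = (2,10) ∈ E(G2) ✓
  (3,8) → (φ(3),φ(8)) = (2,3) ∈ E(G2) ✓
  (3,10) → (φ(3),φ(10)) = (1,2) ∈ E(G2) ✓
  (4,7) → (φ(4),φ(7)) = (4,10) ∈ E(G2) ✓
  (4,9) → (φ(4),φ(9)) = (4,9) ∈ E(G2) ✓
  (5,7) → (φ(5),φ(7)) = (8,10) ∈ E(G2) ✓
  (5,9) → (φ(5),φ(9)) = (8,9) ∈ E(G2) ✓
  (6,8) → (φ(6),φ(8)) = (0,3) ∈ E(G2) ✓
  (6,10) → (φ(6),φ(10)) = (0,1) ∈ E(G2) ✓
  (9,10) → (φ(9),φ(10)) = (1,9) ∈ E(G2) ✓
All 18 edges of G1 map to edges of G2, and |E(G1)| = |E(G2)| = 18, so φ is a bijection on edges as well as vertices. Hence G1 ≅ G2.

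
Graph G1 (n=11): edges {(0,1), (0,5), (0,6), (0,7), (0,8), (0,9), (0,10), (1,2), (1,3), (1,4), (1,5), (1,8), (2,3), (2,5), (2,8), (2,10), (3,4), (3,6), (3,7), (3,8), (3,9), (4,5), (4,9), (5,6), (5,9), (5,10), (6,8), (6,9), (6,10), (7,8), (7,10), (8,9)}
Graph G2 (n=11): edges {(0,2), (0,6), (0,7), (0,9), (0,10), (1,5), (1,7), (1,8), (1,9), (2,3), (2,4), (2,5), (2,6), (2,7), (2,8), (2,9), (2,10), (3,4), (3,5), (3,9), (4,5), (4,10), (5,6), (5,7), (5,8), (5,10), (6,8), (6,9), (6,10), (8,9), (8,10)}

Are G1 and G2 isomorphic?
No, not isomorphic

The graphs are NOT isomorphic.

Counting triangles (3-cliques): G1 has 28, G2 has 30.
Triangle count is an isomorphism invariant, so differing triangle counts rule out isomorphism.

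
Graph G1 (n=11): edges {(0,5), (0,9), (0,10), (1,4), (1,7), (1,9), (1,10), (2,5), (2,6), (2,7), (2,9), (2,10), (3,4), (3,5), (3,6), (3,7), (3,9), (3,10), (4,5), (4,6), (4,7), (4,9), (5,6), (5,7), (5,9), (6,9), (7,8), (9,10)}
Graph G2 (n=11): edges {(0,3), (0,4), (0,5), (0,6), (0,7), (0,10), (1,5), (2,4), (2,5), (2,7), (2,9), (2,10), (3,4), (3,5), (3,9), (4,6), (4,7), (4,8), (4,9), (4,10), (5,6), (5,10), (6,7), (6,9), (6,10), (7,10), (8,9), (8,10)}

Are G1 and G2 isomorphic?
Yes, isomorphic

The graphs are isomorphic.
One valid mapping φ: V(G1) → V(G2): 0→8, 1→3, 2→2, 3→6, 4→0, 5→10, 6→7, 7→5, 8→1, 9→4, 10→9

Verify φ preserves adjacency — for each edge of G1, its image is an edge of G2:
  (0,5) → (φ(0),φ(5)) = (8,10) ∈ E(G2) ✓
  (0,9) → (φ(0),φ(9)) = (4,8) ∈ E(G2) ✓
  (0,10) → (φ(0),φ(10)) = (8,9) ∈ E(G2) ✓
  (1,4) → (φ(1),φ(4)) = (0,3) ∈ E(G2) ✓
  (1,7) → (φ(1),φ(7)) = (3,5) ∈ E(G2) ✓
  (1,9) → (φ(1),φ(9)) = (3,4) ∈ E(G2) ✓
  (1,10) → (φ(1),φ(10)) = (3,9) ∈ E(G2) ✓
  (2,5) → (φ(2),φ(5)) = (2,10) ∈ E(G2) ✓
  (2,6) → (φ(2),φ(6)) = (2,7) ∈ E(G2) ✓
  (2,7) → (φ(2),φ(7)) = (2,5) ∈ E(G2) ✓
  (2,9) → (φ(2),φ(9)) = (2,4) ∈ E(G2) ✓
  (2,10) → (φ(2),φ(10)) = (2,9) ∈ E(G2) ✓
  (3,4) → (φ(3),φ(4)) = (0,6) ∈ E(G2) ✓
  (3,5) → (φ(3),φ(5)) = (6,10) ∈ E(G2) ✓
  (3,6) → (φ(3),φ(6)) = (6,7) ∈ E(G2) ✓
  (3,7) → (φ(3),φ(7)) = (5,6) ∈ E(G2) ✓
  (3,9) → (φ(3),φ(9)) = (4,6) ∈ E(G2) ✓
  (3,10) → (φ(3),φ(10)) = (6,9) ∈ E(G2) ✓
  (4,5) → (φ(4),φ(5)) = (0,10) ∈ E(G2) ✓
  (4,6) → (φ(4),φ(6)) = (0,7) ∈ E(G2) ✓
  (4,7) → (φ(4),φ(7)) = (0,5) ∈ E(G2) ✓
  (4,9) → (φ(4),φ(9)) = (0,4) ∈ E(G2) ✓
  (5,6) → (φ(5),φ(6)) = (7,10) ∈ E(G2) ✓
  (5,7) → (φ(5),φ(7)) = (5,10) ∈ E(G2) ✓
  (5,9) → (φ(5),φ(9)) = (4,10) ∈ E(G2) ✓
  (6,9) → (φ(6),φ(9)) = (4,7) ∈ E(G2) ✓
  (7,8) → (φ(7),φ(8)) = (1,5) ∈ E(G2) ✓
  (9,10) → (φ(9),φ(10)) = (4,9) ∈ E(G2) ✓
All 28 edges of G1 map to edges of G2, and |E(G1)| = |E(G2)| = 28, so φ is a bijection on edges as well as vertices. Hence G1 ≅ G2.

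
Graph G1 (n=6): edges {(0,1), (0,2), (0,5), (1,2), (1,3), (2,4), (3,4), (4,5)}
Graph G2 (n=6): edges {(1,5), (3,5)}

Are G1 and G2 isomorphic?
No, not isomorphic

The graphs are NOT isomorphic.

Connected components of G1: 1 component(s) with vertex sets [[0, 1, 2, 3, 4, 5]], sizes [6].
Connected components of G2: 4 component(s) with vertex sets [[0], [2], [4], [1, 3, 5]], sizes [1, 1, 1, 3].
The number of connected components (and the multiset of component sizes) is an isomorphism invariant — an isomorphism maps each component of G1 bijectively onto a component of G2. Since G1 has 1 component(s) and G2 has 4, they cannot be isomorphic.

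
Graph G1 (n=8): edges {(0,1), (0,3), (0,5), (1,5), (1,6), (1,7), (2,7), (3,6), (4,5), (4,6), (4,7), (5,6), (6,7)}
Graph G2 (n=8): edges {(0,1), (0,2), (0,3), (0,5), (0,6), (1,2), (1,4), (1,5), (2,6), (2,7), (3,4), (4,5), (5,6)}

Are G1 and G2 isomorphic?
Yes, isomorphic

The graphs are isomorphic.
One valid mapping φ: V(G1) → V(G2): 0→4, 1→1, 2→7, 3→3, 4→6, 5→5, 6→0, 7→2

Verify φ preserves adjacency — for each edge of G1, its image is an edge of G2:
  (0,1) → (φ(0),φ(1)) = (1,4) ∈ E(G2) ✓
  (0,3) → (φ(0),φ(3)) = (3,4) ∈ E(G2) ✓
  (0,5) → (φ(0),φ(5)) = (4,5) ∈ E(G2) ✓
  (1,5) → (φ(1),φ(5)) = (1,5) ∈ E(G2) ✓
  (1,6) → (φ(1),φ(6)) = (0,1) ∈ E(G2) ✓
  (1,7) → (φ(1),φ(7)) = (1,2) ∈ E(G2) ✓
  (2,7) → (φ(2),φ(7)) = (2,7) ∈ E(G2) ✓
  (3,6) → (φ(3),φ(6)) = (0,3) ∈ E(G2) ✓
  (4,5) → (φ(4),φ(5)) = (5,6) ∈ E(G2) ✓
  (4,6) → (φ(4),φ(6)) = (0,6) ∈ E(G2) ✓
  (4,7) → (φ(4),φ(7)) = (2,6) ∈ E(G2) ✓
  (5,6) → (φ(5),φ(6)) = (0,5) ∈ E(G2) ✓
  (6,7) → (φ(6),φ(7)) = (0,2) ∈ E(G2) ✓
All 13 edges of G1 map to edges of G2, and |E(G1)| = |E(G2)| = 13, so φ is a bijection on edges as well as vertices. Hence G1 ≅ G2.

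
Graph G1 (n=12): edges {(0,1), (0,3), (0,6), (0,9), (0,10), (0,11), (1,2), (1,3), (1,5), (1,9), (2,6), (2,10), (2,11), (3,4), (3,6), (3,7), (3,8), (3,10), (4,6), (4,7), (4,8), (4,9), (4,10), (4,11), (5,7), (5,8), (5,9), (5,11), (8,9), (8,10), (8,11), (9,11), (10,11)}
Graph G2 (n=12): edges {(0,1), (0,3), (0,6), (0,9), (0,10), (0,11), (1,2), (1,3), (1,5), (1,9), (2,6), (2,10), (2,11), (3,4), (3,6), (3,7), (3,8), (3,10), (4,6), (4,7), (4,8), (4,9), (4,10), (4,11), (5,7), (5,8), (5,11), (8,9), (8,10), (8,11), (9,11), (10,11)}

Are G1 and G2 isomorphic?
No, not isomorphic

The graphs are NOT isomorphic.

Counting edges: G1 has 33 edge(s); G2 has 32 edge(s).
Edge count is an isomorphism invariant (a bijection on vertices induces a bijection on edges), so differing edge counts rule out isomorphism.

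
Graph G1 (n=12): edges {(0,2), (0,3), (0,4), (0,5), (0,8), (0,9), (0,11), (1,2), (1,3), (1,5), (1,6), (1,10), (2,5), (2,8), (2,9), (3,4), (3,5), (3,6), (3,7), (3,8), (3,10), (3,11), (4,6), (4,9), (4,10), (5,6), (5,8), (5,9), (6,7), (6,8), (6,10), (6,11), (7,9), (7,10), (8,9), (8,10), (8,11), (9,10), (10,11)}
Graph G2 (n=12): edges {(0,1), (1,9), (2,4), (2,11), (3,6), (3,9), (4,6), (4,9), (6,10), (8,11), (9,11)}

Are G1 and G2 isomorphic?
No, not isomorphic

The graphs are NOT isomorphic.

Connected components of G1: 1 component(s) with vertex sets [[0, 1, 2, 3, 4, 5, 6, 7, 8, 9, 10, 11]], sizes [12].
Connected components of G2: 3 component(s) with vertex sets [[5], [7], [0, 1, 2, 3, 4, 6, 8, 9, 10, 11]], sizes [1, 1, 10].
The number of connected components (and the multiset of component sizes) is an isomorphism invariant — an isomorphism maps each component of G1 bijectively onto a component of G2. Since G1 has 1 component(s) and G2 has 3, they cannot be isomorphic.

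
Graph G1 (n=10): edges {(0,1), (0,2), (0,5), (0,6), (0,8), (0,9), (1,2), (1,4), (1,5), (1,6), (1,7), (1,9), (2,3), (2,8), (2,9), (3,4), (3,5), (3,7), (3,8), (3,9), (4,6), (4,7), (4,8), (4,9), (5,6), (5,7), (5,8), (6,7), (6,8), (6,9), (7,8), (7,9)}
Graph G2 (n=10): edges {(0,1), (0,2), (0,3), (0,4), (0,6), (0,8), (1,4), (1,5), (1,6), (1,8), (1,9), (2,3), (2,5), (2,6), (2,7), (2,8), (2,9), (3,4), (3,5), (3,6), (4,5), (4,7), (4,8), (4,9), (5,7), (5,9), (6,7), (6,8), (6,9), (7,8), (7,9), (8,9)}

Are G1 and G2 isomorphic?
Yes, isomorphic

The graphs are isomorphic.
One valid mapping φ: V(G1) → V(G2): 0→0, 1→6, 2→3, 3→5, 4→7, 5→1, 6→8, 7→9, 8→4, 9→2

Verify φ preserves adjacency — for each edge of G1, its image is an edge of G2:
  (0,1) → (φ(0),φ(1)) = (0,6) ∈ E(G2) ✓
  (0,2) → (φ(0),φ(2)) = (0,3) ∈ E(G2) ✓
  (0,5) → (φ(0),φ(5)) = (0,1) ∈ E(G2) ✓
  (0,6) → (φ(0),φ(6)) = (0,8) ∈ E(G2) ✓
  (0,8) → (φ(0),φ(8)) = (0,4) ∈ E(G2) ✓
  (0,9) → (φ(0),φ(9)) = (0,2) ∈ E(G2) ✓
  (1,2) → (φ(1),φ(2)) = (3,6) ∈ E(G2) ✓
  (1,4) → (φ(1),φ(4)) = (6,7) ∈ E(G2) ✓
  (1,5) → (φ(1),φ(5)) = (1,6) ∈ E(G2) ✓
  (1,6) → (φ(1),φ(6)) = (6,8) ∈ E(G2) ✓
  (1,7) → (φ(1),φ(7)) = (6,9) ∈ E(G2) ✓
  (1,9) → (φ(1),φ(9)) = (2,6) ∈ E(G2) ✓
  (2,3) → (φ(2),φ(3)) = (3,5) ∈ E(G2) ✓
  (2,8) → (φ(2),φ(8)) = (3,4) ∈ E(G2) ✓
  (2,9) → (φ(2),φ(9)) = (2,3) ∈ E(G2) ✓
  (3,4) → (φ(3),φ(4)) = (5,7) ∈ E(G2) ✓
  (3,5) → (φ(3),φ(5)) = (1,5) ∈ E(G2) ✓
  (3,7) → (φ(3),φ(7)) = (5,9) ∈ E(G2) ✓
  (3,8) → (φ(3),φ(8)) = (4,5) ∈ E(G2) ✓
  (3,9) → (φ(3),φ(9)) = (2,5) ∈ E(G2) ✓
  (4,6) → (φ(4),φ(6)) = (7,8) ∈ E(G2) ✓
  (4,7) → (φ(4),φ(7)) = (7,9) ∈ E(G2) ✓
  (4,8) → (φ(4),φ(8)) = (4,7) ∈ E(G2) ✓
  (4,9) → (φ(4),φ(9)) = (2,7) ∈ E(G2) ✓
  (5,6) → (φ(5),φ(6)) = (1,8) ∈ E(G2) ✓
  (5,7) → (φ(5),φ(7)) = (1,9) ∈ E(G2) ✓
  (5,8) → (φ(5),φ(8)) = (1,4) ∈ E(G2) ✓
  (6,7) → (φ(6),φ(7)) = (8,9) ∈ E(G2) ✓
  (6,8) → (φ(6),φ(8)) = (4,8) ∈ E(G2) ✓
  (6,9) → (φ(6),φ(9)) = (2,8) ∈ E(G2) ✓
  (7,8) → (φ(7),φ(8)) = (4,9) ∈ E(G2) ✓
  (7,9) → (φ(7),φ(9)) = (2,9) ∈ E(G2) ✓
All 32 edges of G1 map to edges of G2, and |E(G1)| = |E(G2)| = 32, so φ is a bijection on edges as well as vertices. Hence G1 ≅ G2.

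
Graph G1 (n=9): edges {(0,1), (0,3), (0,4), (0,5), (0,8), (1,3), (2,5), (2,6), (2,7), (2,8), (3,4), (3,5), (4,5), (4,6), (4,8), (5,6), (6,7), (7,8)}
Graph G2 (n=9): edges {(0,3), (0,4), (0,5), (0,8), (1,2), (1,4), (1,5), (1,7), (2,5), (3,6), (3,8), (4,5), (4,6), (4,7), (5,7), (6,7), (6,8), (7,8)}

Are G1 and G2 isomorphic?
Yes, isomorphic

The graphs are isomorphic.
One valid mapping φ: V(G1) → V(G2): 0→5, 1→2, 2→8, 3→1, 4→4, 5→7, 6→6, 7→3, 8→0

Verify φ preserves adjacency — for each edge of G1, its image is an edge of G2:
  (0,1) → (φ(0),φ(1)) = (2,5) ∈ E(G2) ✓
  (0,3) → (φ(0),φ(3)) = (1,5) ∈ E(G2) ✓
  (0,4) → (φ(0),φ(4)) = (4,5) ∈ E(G2) ✓
  (0,5) → (φ(0),φ(5)) = (5,7) ∈ E(G2) ✓
  (0,8) → (φ(0),φ(8)) = (0,5) ∈ E(G2) ✓
  (1,3) → (φ(1),φ(3)) = (1,2) ∈ E(G2) ✓
  (2,5) → (φ(2),φ(5)) = (7,8) ∈ E(G2) ✓
  (2,6) → (φ(2),φ(6)) = (6,8) ∈ E(G2) ✓
  (2,7) → (φ(2),φ(7)) = (3,8) ∈ E(G2) ✓
  (2,8) → (φ(2),φ(8)) = (0,8) ∈ E(G2) ✓
  (3,4) → (φ(3),φ(4)) = (1,4) ∈ E(G2) ✓
  (3,5) → (φ(3),φ(5)) = (1,7) ∈ E(G2) ✓
  (4,5) → (φ(4),φ(5)) = (4,7) ∈ E(G2) ✓
  (4,6) → (φ(4),φ(6)) = (4,6) ∈ E(G2) ✓
  (4,8) → (φ(4),φ(8)) = (0,4) ∈ E(G2) ✓
  (5,6) → (φ(5),φ(6)) = (6,7) ∈ E(G2) ✓
  (6,7) → (φ(6),φ(7)) = (3,6) ∈ E(G2) ✓
  (7,8) → (φ(7),φ(8)) = (0,3) ∈ E(G2) ✓
All 18 edges of G1 map to edges of G2, and |E(G1)| = |E(G2)| = 18, so φ is a bijection on edges as well as vertices. Hence G1 ≅ G2.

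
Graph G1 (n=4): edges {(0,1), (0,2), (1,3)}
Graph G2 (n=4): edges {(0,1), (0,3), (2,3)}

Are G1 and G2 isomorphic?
Yes, isomorphic

The graphs are isomorphic.
One valid mapping φ: V(G1) → V(G2): 0→3, 1→0, 2→2, 3→1

Verify φ preserves adjacency — for each edge of G1, its image is an edge of G2:
  (0,1) → (φ(0),φ(1)) = (0,3) ∈ E(G2) ✓
  (0,2) → (φ(0),φ(2)) = (2,3) ∈ E(G2) ✓
  (1,3) → (φ(1),φ(3)) = (0,1) ∈ E(G2) ✓
All 3 edges of G1 map to edges of G2, and |E(G1)| = |E(G2)| = 3, so φ is a bijection on edges as well as vertices. Hence G1 ≅ G2.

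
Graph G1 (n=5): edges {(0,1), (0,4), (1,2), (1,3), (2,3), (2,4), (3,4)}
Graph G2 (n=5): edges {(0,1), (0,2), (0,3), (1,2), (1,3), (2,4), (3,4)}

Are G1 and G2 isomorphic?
Yes, isomorphic

The graphs are isomorphic.
One valid mapping φ: V(G1) → V(G2): 0→4, 1→2, 2→1, 3→0, 4→3

Verify φ preserves adjacency — for each edge of G1, its image is an edge of G2:
  (0,1) → (φ(0),φ(1)) = (2,4) ∈ E(G2) ✓
  (0,4) → (φ(0),φ(4)) = (3,4) ∈ E(G2) ✓
  (1,2) → (φ(1),φ(2)) = (1,2) ∈ E(G2) ✓
  (1,3) → (φ(1),φ(3)) = (0,2) ∈ E(G2) ✓
  (2,3) → (φ(2),φ(3)) = (0,1) ∈ E(G2) ✓
  (2,4) → (φ(2),φ(4)) = (1,3) ∈ E(G2) ✓
  (3,4) → (φ(3),φ(4)) = (0,3) ∈ E(G2) ✓
All 7 edges of G1 map to edges of G2, and |E(G1)| = |E(G2)| = 7, so φ is a bijection on edges as well as vertices. Hence G1 ≅ G2.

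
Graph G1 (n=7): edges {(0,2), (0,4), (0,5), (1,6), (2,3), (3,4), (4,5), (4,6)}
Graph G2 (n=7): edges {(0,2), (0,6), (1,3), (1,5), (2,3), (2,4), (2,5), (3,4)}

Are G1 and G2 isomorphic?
Yes, isomorphic

The graphs are isomorphic.
One valid mapping φ: V(G1) → V(G2): 0→3, 1→6, 2→1, 3→5, 4→2, 5→4, 6→0

Verify φ preserves adjacency — for each edge of G1, its image is an edge of G2:
  (0,2) → (φ(0),φ(2)) = (1,3) ∈ E(G2) ✓
  (0,4) → (φ(0),φ(4)) = (2,3) ∈ E(G2) ✓
  (0,5) → (φ(0),φ(5)) = (3,4) ∈ E(G2) ✓
  (1,6) → (φ(1),φ(6)) = (0,6) ∈ E(G2) ✓
  (2,3) → (φ(2),φ(3)) = (1,5) ∈ E(G2) ✓
  (3,4) → (φ(3),φ(4)) = (2,5) ∈ E(G2) ✓
  (4,5) → (φ(4),φ(5)) = (2,4) ∈ E(G2) ✓
  (4,6) → (φ(4),φ(6)) = (0,2) ∈ E(G2) ✓
All 8 edges of G1 map to edges of G2, and |E(G1)| = |E(G2)| = 8, so φ is a bijection on edges as well as vertices. Hence G1 ≅ G2.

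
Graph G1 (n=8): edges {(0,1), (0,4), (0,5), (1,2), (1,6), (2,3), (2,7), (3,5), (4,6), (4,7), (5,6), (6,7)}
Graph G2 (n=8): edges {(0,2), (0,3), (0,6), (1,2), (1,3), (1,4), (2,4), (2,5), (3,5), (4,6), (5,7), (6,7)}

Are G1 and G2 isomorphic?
Yes, isomorphic

The graphs are isomorphic.
One valid mapping φ: V(G1) → V(G2): 0→3, 1→0, 2→6, 3→7, 4→1, 5→5, 6→2, 7→4

Verify φ preserves adjacency — for each edge of G1, its image is an edge of G2:
  (0,1) → (φ(0),φ(1)) = (0,3) ∈ E(G2) ✓
  (0,4) → (φ(0),φ(4)) = (1,3) ∈ E(G2) ✓
  (0,5) → (φ(0),φ(5)) = (3,5) ∈ E(G2) ✓
  (1,2) → (φ(1),φ(2)) = (0,6) ∈ E(G2) ✓
  (1,6) → (φ(1),φ(6)) = (0,2) ∈ E(G2) ✓
  (2,3) → (φ(2),φ(3)) = (6,7) ∈ E(G2) ✓
  (2,7) → (φ(2),φ(7)) = (4,6) ∈ E(G2) ✓
  (3,5) → (φ(3),φ(5)) = (5,7) ∈ E(G2) ✓
  (4,6) → (φ(4),φ(6)) = (1,2) ∈ E(G2) ✓
  (4,7) → (φ(4),φ(7)) = (1,4) ∈ E(G2) ✓
  (5,6) → (φ(5),φ(6)) = (2,5) ∈ E(G2) ✓
  (6,7) → (φ(6),φ(7)) = (2,4) ∈ E(G2) ✓
All 12 edges of G1 map to edges of G2, and |E(G1)| = |E(G2)| = 12, so φ is a bijection on edges as well as vertices. Hence G1 ≅ G2.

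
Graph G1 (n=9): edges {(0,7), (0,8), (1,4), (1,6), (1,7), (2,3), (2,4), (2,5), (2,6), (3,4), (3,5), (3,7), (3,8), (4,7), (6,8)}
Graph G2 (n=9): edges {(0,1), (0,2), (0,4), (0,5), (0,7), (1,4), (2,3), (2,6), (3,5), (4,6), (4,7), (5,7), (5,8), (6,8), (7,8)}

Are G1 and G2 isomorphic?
Yes, isomorphic

The graphs are isomorphic.
One valid mapping φ: V(G1) → V(G2): 0→3, 1→8, 2→4, 3→0, 4→7, 5→1, 6→6, 7→5, 8→2

Verify φ preserves adjacency — for each edge of G1, its image is an edge of G2:
  (0,7) → (φ(0),φ(7)) = (3,5) ∈ E(G2) ✓
  (0,8) → (φ(0),φ(8)) = (2,3) ∈ E(G2) ✓
  (1,4) → (φ(1),φ(4)) = (7,8) ∈ E(G2) ✓
  (1,6) → (φ(1),φ(6)) = (6,8) ∈ E(G2) ✓
  (1,7) → (φ(1),φ(7)) = (5,8) ∈ E(G2) ✓
  (2,3) → (φ(2),φ(3)) = (0,4) ∈ E(G2) ✓
  (2,4) → (φ(2),φ(4)) = (4,7) ∈ E(G2) ✓
  (2,5) → (φ(2),φ(5)) = (1,4) ∈ E(G2) ✓
  (2,6) → (φ(2),φ(6)) = (4,6) ∈ E(G2) ✓
  (3,4) → (φ(3),φ(4)) = (0,7) ∈ E(G2) ✓
  (3,5) → (φ(3),φ(5)) = (0,1) ∈ E(G2) ✓
  (3,7) → (φ(3),φ(7)) = (0,5) ∈ E(G2) ✓
  (3,8) → (φ(3),φ(8)) = (0,2) ∈ E(G2) ✓
  (4,7) → (φ(4),φ(7)) = (5,7) ∈ E(G2) ✓
  (6,8) → (φ(6),φ(8)) = (2,6) ∈ E(G2) ✓
All 15 edges of G1 map to edges of G2, and |E(G1)| = |E(G2)| = 15, so φ is a bijection on edges as well as vertices. Hence G1 ≅ G2.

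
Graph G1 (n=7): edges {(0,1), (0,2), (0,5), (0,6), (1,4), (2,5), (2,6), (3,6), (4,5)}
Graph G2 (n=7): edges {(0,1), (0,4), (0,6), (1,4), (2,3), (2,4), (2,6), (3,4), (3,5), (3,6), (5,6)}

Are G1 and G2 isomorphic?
No, not isomorphic

The graphs are NOT isomorphic.

Counting triangles (3-cliques): G1 has 2, G2 has 4.
Triangle count is an isomorphism invariant, so differing triangle counts rule out isomorphism.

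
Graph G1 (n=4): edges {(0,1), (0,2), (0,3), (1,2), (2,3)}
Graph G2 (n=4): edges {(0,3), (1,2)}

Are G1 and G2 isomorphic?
No, not isomorphic

The graphs are NOT isomorphic.

Counting triangles (3-cliques): G1 has 2, G2 has 0.
Triangle count is an isomorphism invariant, so differing triangle counts rule out isomorphism.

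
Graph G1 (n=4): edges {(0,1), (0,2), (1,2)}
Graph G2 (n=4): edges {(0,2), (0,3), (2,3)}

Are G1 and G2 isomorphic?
Yes, isomorphic

The graphs are isomorphic.
One valid mapping φ: V(G1) → V(G2): 0→2, 1→3, 2→0, 3→1

Verify φ preserves adjacency — for each edge of G1, its image is an edge of G2:
  (0,1) → (φ(0),φ(1)) = (2,3) ∈ E(G2) ✓
  (0,2) → (φ(0),φ(2)) = (0,2) ∈ E(G2) ✓
  (1,2) → (φ(1),φ(2)) = (0,3) ∈ E(G2) ✓
All 3 edges of G1 map to edges of G2, and |E(G1)| = |E(G2)| = 3, so φ is a bijection on edges as well as vertices. Hence G1 ≅ G2.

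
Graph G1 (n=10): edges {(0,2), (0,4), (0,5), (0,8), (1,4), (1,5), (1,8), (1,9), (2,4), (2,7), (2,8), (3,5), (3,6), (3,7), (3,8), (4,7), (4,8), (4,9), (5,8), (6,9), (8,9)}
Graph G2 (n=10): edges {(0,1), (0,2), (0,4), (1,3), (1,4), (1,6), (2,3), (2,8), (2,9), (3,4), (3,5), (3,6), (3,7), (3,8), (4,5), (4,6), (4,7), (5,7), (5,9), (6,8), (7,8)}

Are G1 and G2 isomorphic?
Yes, isomorphic

The graphs are isomorphic.
One valid mapping φ: V(G1) → V(G2): 0→6, 1→7, 2→1, 3→2, 4→4, 5→8, 6→9, 7→0, 8→3, 9→5

Verify φ preserves adjacency — for each edge of G1, its image is an edge of G2:
  (0,2) → (φ(0),φ(2)) = (1,6) ∈ E(G2) ✓
  (0,4) → (φ(0),φ(4)) = (4,6) ∈ E(G2) ✓
  (0,5) → (φ(0),φ(5)) = (6,8) ∈ E(G2) ✓
  (0,8) → (φ(0),φ(8)) = (3,6) ∈ E(G2) ✓
  (1,4) → (φ(1),φ(4)) = (4,7) ∈ E(G2) ✓
  (1,5) → (φ(1),φ(5)) = (7,8) ∈ E(G2) ✓
  (1,8) → (φ(1),φ(8)) = (3,7) ∈ E(G2) ✓
  (1,9) → (φ(1),φ(9)) = (5,7) ∈ E(G2) ✓
  (2,4) → (φ(2),φ(4)) = (1,4) ∈ E(G2) ✓
  (2,7) → (φ(2),φ(7)) = (0,1) ∈ E(G2) ✓
  (2,8) → (φ(2),φ(8)) = (1,3) ∈ E(G2) ✓
  (3,5) → (φ(3),φ(5)) = (2,8) ∈ E(G2) ✓
  (3,6) → (φ(3),φ(6)) = (2,9) ∈ E(G2) ✓
  (3,7) → (φ(3),φ(7)) = (0,2) ∈ E(G2) ✓
  (3,8) → (φ(3),φ(8)) = (2,3) ∈ E(G2) ✓
  (4,7) → (φ(4),φ(7)) = (0,4) ∈ E(G2) ✓
  (4,8) → (φ(4),φ(8)) = (3,4) ∈ E(G2) ✓
  (4,9) → (φ(4),φ(9)) = (4,5) ∈ E(G2) ✓
  (5,8) → (φ(5),φ(8)) = (3,8) ∈ E(G2) ✓
  (6,9) → (φ(6),φ(9)) = (5,9) ∈ E(G2) ✓
  (8,9) → (φ(8),φ(9)) = (3,5) ∈ E(G2) ✓
All 21 edges of G1 map to edges of G2, and |E(G1)| = |E(G2)| = 21, so φ is a bijection on edges as well as vertices. Hence G1 ≅ G2.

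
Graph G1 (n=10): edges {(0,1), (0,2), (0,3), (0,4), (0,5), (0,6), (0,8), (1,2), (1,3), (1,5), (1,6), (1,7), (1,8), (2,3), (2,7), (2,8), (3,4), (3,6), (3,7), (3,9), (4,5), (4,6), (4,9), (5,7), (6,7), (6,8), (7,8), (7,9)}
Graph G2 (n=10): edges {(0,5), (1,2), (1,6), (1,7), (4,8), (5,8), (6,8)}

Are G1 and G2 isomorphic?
No, not isomorphic

The graphs are NOT isomorphic.

Connected components of G1: 1 component(s) with vertex sets [[0, 1, 2, 3, 4, 5, 6, 7, 8, 9]], sizes [10].
Connected components of G2: 3 component(s) with vertex sets [[3], [9], [0, 1, 2, 4, 5, 6, 7, 8]], sizes [1, 1, 8].
The number of connected components (and the multiset of component sizes) is an isomorphism invariant — an isomorphism maps each component of G1 bijectively onto a component of G2. Since G1 has 1 component(s) and G2 has 3, they cannot be isomorphic.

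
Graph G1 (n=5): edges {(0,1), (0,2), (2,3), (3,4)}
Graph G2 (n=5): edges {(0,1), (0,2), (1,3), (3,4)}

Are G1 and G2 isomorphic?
Yes, isomorphic

The graphs are isomorphic.
One valid mapping φ: V(G1) → V(G2): 0→3, 1→4, 2→1, 3→0, 4→2

Verify φ preserves adjacency — for each edge of G1, its image is an edge of G2:
  (0,1) → (φ(0),φ(1)) = (3,4) ∈ E(G2) ✓
  (0,2) → (φ(0),φ(2)) = (1,3) ∈ E(G2) ✓
  (2,3) → (φ(2),φ(3)) = (0,1) ∈ E(G2) ✓
  (3,4) → (φ(3),φ(4)) = (0,2) ∈ E(G2) ✓
All 4 edges of G1 map to edges of G2, and |E(G1)| = |E(G2)| = 4, so φ is a bijection on edges as well as vertices. Hence G1 ≅ G2.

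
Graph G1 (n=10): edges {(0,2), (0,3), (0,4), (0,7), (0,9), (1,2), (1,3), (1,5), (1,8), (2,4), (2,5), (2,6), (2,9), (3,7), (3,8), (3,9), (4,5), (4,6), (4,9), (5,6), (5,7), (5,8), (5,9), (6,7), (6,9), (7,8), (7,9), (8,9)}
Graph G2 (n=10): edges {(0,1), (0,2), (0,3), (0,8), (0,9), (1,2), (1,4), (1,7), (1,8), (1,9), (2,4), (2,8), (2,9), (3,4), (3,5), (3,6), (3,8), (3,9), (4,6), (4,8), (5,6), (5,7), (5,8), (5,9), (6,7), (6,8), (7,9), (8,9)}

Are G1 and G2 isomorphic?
Yes, isomorphic

The graphs are isomorphic.
One valid mapping φ: V(G1) → V(G2): 0→4, 1→7, 2→1, 3→6, 4→2, 5→9, 6→0, 7→3, 8→5, 9→8

Verify φ preserves adjacency — for each edge of G1, its image is an edge of G2:
  (0,2) → (φ(0),φ(2)) = (1,4) ∈ E(G2) ✓
  (0,3) → (φ(0),φ(3)) = (4,6) ∈ E(G2) ✓
  (0,4) → (φ(0),φ(4)) = (2,4) ∈ E(G2) ✓
  (0,7) → (φ(0),φ(7)) = (3,4) ∈ E(G2) ✓
  (0,9) → (φ(0),φ(9)) = (4,8) ∈ E(G2) ✓
  (1,2) → (φ(1),φ(2)) = (1,7) ∈ E(G2) ✓
  (1,3) → (φ(1),φ(3)) = (6,7) ∈ E(G2) ✓
  (1,5) → (φ(1),φ(5)) = (7,9) ∈ E(G2) ✓
  (1,8) → (φ(1),φ(8)) = (5,7) ∈ E(G2) ✓
  (2,4) → (φ(2),φ(4)) = (1,2) ∈ E(G2) ✓
  (2,5) → (φ(2),φ(5)) = (1,9) ∈ E(G2) ✓
  (2,6) → (φ(2),φ(6)) = (0,1) ∈ E(G2) ✓
  (2,9) → (φ(2),φ(9)) = (1,8) ∈ E(G2) ✓
  (3,7) → (φ(3),φ(7)) = (3,6) ∈ E(G2) ✓
  (3,8) → (φ(3),φ(8)) = (5,6) ∈ E(G2) ✓
  (3,9) → (φ(3),φ(9)) = (6,8) ∈ E(G2) ✓
  (4,5) → (φ(4),φ(5)) = (2,9) ∈ E(G2) ✓
  (4,6) → (φ(4),φ(6)) = (0,2) ∈ E(G2) ✓
  (4,9) → (φ(4),φ(9)) = (2,8) ∈ E(G2) ✓
  (5,6) → (φ(5),φ(6)) = (0,9) ∈ E(G2) ✓
  (5,7) → (φ(5),φ(7)) = (3,9) ∈ E(G2) ✓
  (5,8) → (φ(5),φ(8)) = (5,9) ∈ E(G2) ✓
  (5,9) → (φ(5),φ(9)) = (8,9) ∈ E(G2) ✓
  (6,7) → (φ(6),φ(7)) = (0,3) ∈ E(G2) ✓
  (6,9) → (φ(6),φ(9)) = (0,8) ∈ E(G2) ✓
  (7,8) → (φ(7),φ(8)) = (3,5) ∈ E(G2) ✓
  (7,9) → (φ(7),φ(9)) = (3,8) ∈ E(G2) ✓
  (8,9) → (φ(8),φ(9)) = (5,8) ∈ E(G2) ✓
All 28 edges of G1 map to edges of G2, and |E(G1)| = |E(G2)| = 28, so φ is a bijection on edges as well as vertices. Hence G1 ≅ G2.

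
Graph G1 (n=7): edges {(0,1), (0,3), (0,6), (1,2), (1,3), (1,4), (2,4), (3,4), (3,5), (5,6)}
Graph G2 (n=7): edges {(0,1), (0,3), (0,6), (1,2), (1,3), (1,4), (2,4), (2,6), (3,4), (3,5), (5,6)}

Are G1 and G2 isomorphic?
No, not isomorphic

The graphs are NOT isomorphic.

Counting edges: G1 has 10 edge(s); G2 has 11 edge(s).
Edge count is an isomorphism invariant (a bijection on vertices induces a bijection on edges), so differing edge counts rule out isomorphism.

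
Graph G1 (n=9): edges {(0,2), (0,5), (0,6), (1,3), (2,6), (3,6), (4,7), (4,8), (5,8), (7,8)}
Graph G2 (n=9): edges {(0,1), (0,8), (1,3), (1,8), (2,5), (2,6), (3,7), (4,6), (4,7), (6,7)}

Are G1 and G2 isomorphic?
Yes, isomorphic

The graphs are isomorphic.
One valid mapping φ: V(G1) → V(G2): 0→7, 1→5, 2→4, 3→2, 4→8, 5→3, 6→6, 7→0, 8→1

Verify φ preserves adjacency — for each edge of G1, its image is an edge of G2:
  (0,2) → (φ(0),φ(2)) = (4,7) ∈ E(G2) ✓
  (0,5) → (φ(0),φ(5)) = (3,7) ∈ E(G2) ✓
  (0,6) → (φ(0),φ(6)) = (6,7) ∈ E(G2) ✓
  (1,3) → (φ(1),φ(3)) = (2,5) ∈ E(G2) ✓
  (2,6) → (φ(2),φ(6)) = (4,6) ∈ E(G2) ✓
  (3,6) → (φ(3),φ(6)) = (2,6) ∈ E(G2) ✓
  (4,7) → (φ(4),φ(7)) = (0,8) ∈ E(G2) ✓
  (4,8) → (φ(4),φ(8)) = (1,8) ∈ E(G2) ✓
  (5,8) → (φ(5),φ(8)) = (1,3) ∈ E(G2) ✓
  (7,8) → (φ(7),φ(8)) = (0,1) ∈ E(G2) ✓
All 10 edges of G1 map to edges of G2, and |E(G1)| = |E(G2)| = 10, so φ is a bijection on edges as well as vertices. Hence G1 ≅ G2.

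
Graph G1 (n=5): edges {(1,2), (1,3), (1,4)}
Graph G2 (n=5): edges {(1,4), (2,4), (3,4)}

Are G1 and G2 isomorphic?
Yes, isomorphic

The graphs are isomorphic.
One valid mapping φ: V(G1) → V(G2): 0→0, 1→4, 2→2, 3→1, 4→3

Verify φ preserves adjacency — for each edge of G1, its image is an edge of G2:
  (1,2) → (φ(1),φ(2)) = (2,4) ∈ E(G2) ✓
  (1,3) → (φ(1),φ(3)) = (1,4) ∈ E(G2) ✓
  (1,4) → (φ(1),φ(4)) = (3,4) ∈ E(G2) ✓
All 3 edges of G1 map to edges of G2, and |E(G1)| = |E(G2)| = 3, so φ is a bijection on edges as well as vertices. Hence G1 ≅ G2.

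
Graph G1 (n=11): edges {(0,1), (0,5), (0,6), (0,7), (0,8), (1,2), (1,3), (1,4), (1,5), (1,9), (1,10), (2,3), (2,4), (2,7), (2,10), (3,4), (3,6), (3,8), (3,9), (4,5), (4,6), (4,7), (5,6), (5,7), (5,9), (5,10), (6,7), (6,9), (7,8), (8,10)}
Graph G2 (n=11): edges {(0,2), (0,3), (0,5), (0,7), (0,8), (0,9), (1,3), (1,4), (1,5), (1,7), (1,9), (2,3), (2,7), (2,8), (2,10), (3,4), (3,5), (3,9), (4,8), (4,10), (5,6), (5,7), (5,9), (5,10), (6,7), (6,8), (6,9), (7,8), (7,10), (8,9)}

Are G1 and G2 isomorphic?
Yes, isomorphic

The graphs are isomorphic.
One valid mapping φ: V(G1) → V(G2): 0→1, 1→7, 2→2, 3→8, 4→0, 5→5, 6→9, 7→3, 8→4, 9→6, 10→10

Verify φ preserves adjacency — for each edge of G1, its image is an edge of G2:
  (0,1) → (φ(0),φ(1)) = (1,7) ∈ E(G2) ✓
  (0,5) → (φ(0),φ(5)) = (1,5) ∈ E(G2) ✓
  (0,6) → (φ(0),φ(6)) = (1,9) ∈ E(G2) ✓
  (0,7) → (φ(0),φ(7)) = (1,3) ∈ E(G2) ✓
  (0,8) → (φ(0),φ(8)) = (1,4) ∈ E(G2) ✓
  (1,2) → (φ(1),φ(2)) = (2,7) ∈ E(G2) ✓
  (1,3) → (φ(1),φ(3)) = (7,8) ∈ E(G2) ✓
  (1,4) → (φ(1),φ(4)) = (0,7) ∈ E(G2) ✓
  (1,5) → (φ(1),φ(5)) = (5,7) ∈ E(G2) ✓
  (1,9) → (φ(1),φ(9)) = (6,7) ∈ E(G2) ✓
  (1,10) → (φ(1),φ(10)) = (7,10) ∈ E(G2) ✓
  (2,3) → (φ(2),φ(3)) = (2,8) ∈ E(G2) ✓
  (2,4) → (φ(2),φ(4)) = (0,2) ∈ E(G2) ✓
  (2,7) → (φ(2),φ(7)) = (2,3) ∈ E(G2) ✓
  (2,10) → (φ(2),φ(10)) = (2,10) ∈ E(G2) ✓
  (3,4) → (φ(3),φ(4)) = (0,8) ∈ E(G2) ✓
  (3,6) → (φ(3),φ(6)) = (8,9) ∈ E(G2) ✓
  (3,8) → (φ(3),φ(8)) = (4,8) ∈ E(G2) ✓
  (3,9) → (φ(3),φ(9)) = (6,8) ∈ E(G2) ✓
  (4,5) → (φ(4),φ(5)) = (0,5) ∈ E(G2) ✓
  (4,6) → (φ(4),φ(6)) = (0,9) ∈ E(G2) ✓
  (4,7) → (φ(4),φ(7)) = (0,3) ∈ E(G2) ✓
  (5,6) → (φ(5),φ(6)) = (5,9) ∈ E(G2) ✓
  (5,7) → (φ(5),φ(7)) = (3,5) ∈ E(G2) ✓
  (5,9) → (φ(5),φ(9)) = (5,6) ∈ E(G2) ✓
  (5,10) → (φ(5),φ(10)) = (5,10) ∈ E(G2) ✓
  (6,7) → (φ(6),φ(7)) = (3,9) ∈ E(G2) ✓
  (6,9) → (φ(6),φ(9)) = (6,9) ∈ E(G2) ✓
  (7,8) → (φ(7),φ(8)) = (3,4) ∈ E(G2) ✓
  (8,10) → (φ(8),φ(10)) = (4,10) ∈ E(G2) ✓
All 30 edges of G1 map to edges of G2, and |E(G1)| = |E(G2)| = 30, so φ is a bijection on edges as well as vertices. Hence G1 ≅ G2.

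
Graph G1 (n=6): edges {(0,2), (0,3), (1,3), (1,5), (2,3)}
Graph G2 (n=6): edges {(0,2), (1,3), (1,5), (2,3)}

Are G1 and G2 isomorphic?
No, not isomorphic

The graphs are NOT isomorphic.

Counting edges: G1 has 5 edge(s); G2 has 4 edge(s).
Edge count is an isomorphism invariant (a bijection on vertices induces a bijection on edges), so differing edge counts rule out isomorphism.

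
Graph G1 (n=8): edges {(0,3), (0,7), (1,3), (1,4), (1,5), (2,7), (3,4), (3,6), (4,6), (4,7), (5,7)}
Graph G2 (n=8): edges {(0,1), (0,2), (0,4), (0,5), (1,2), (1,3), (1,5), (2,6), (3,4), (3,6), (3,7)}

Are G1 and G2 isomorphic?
Yes, isomorphic

The graphs are isomorphic.
One valid mapping φ: V(G1) → V(G2): 0→4, 1→2, 2→7, 3→0, 4→1, 5→6, 6→5, 7→3

Verify φ preserves adjacency — for each edge of G1, its image is an edge of G2:
  (0,3) → (φ(0),φ(3)) = (0,4) ∈ E(G2) ✓
  (0,7) → (φ(0),φ(7)) = (3,4) ∈ E(G2) ✓
  (1,3) → (φ(1),φ(3)) = (0,2) ∈ E(G2) ✓
  (1,4) → (φ(1),φ(4)) = (1,2) ∈ E(G2) ✓
  (1,5) → (φ(1),φ(5)) = (2,6) ∈ E(G2) ✓
  (2,7) → (φ(2),φ(7)) = (3,7) ∈ E(G2) ✓
  (3,4) → (φ(3),φ(4)) = (0,1) ∈ E(G2) ✓
  (3,6) → (φ(3),φ(6)) = (0,5) ∈ E(G2) ✓
  (4,6) → (φ(4),φ(6)) = (1,5) ∈ E(G2) ✓
  (4,7) → (φ(4),φ(7)) = (1,3) ∈ E(G2) ✓
  (5,7) → (φ(5),φ(7)) = (3,6) ∈ E(G2) ✓
All 11 edges of G1 map to edges of G2, and |E(G1)| = |E(G2)| = 11, so φ is a bijection on edges as well as vertices. Hence G1 ≅ G2.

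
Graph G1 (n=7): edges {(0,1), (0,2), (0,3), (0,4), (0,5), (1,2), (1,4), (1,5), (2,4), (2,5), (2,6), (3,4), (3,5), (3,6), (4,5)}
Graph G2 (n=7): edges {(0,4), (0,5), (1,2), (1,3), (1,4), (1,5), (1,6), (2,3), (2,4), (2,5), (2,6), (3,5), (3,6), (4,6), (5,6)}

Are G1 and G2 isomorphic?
Yes, isomorphic

The graphs are isomorphic.
One valid mapping φ: V(G1) → V(G2): 0→2, 1→3, 2→5, 3→4, 4→1, 5→6, 6→0

Verify φ preserves adjacency — for each edge of G1, its image is an edge of G2:
  (0,1) → (φ(0),φ(1)) = (2,3) ∈ E(G2) ✓
  (0,2) → (φ(0),φ(2)) = (2,5) ∈ E(G2) ✓
  (0,3) → (φ(0),φ(3)) = (2,4) ∈ E(G2) ✓
  (0,4) → (φ(0),φ(4)) = (1,2) ∈ E(G2) ✓
  (0,5) → (φ(0),φ(5)) = (2,6) ∈ E(G2) ✓
  (1,2) → (φ(1),φ(2)) = (3,5) ∈ E(G2) ✓
  (1,4) → (φ(1),φ(4)) = (1,3) ∈ E(G2) ✓
  (1,5) → (φ(1),φ(5)) = (3,6) ∈ E(G2) ✓
  (2,4) → (φ(2),φ(4)) = (1,5) ∈ E(G2) ✓
  (2,5) → (φ(2),φ(5)) = (5,6) ∈ E(G2) ✓
  (2,6) → (φ(2),φ(6)) = (0,5) ∈ E(G2) ✓
  (3,4) → (φ(3),φ(4)) = (1,4) ∈ E(G2) ✓
  (3,5) → (φ(3),φ(5)) = (4,6) ∈ E(G2) ✓
  (3,6) → (φ(3),φ(6)) = (0,4) ∈ E(G2) ✓
  (4,5) → (φ(4),φ(5)) = (1,6) ∈ E(G2) ✓
All 15 edges of G1 map to edges of G2, and |E(G1)| = |E(G2)| = 15, so φ is a bijection on edges as well as vertices. Hence G1 ≅ G2.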